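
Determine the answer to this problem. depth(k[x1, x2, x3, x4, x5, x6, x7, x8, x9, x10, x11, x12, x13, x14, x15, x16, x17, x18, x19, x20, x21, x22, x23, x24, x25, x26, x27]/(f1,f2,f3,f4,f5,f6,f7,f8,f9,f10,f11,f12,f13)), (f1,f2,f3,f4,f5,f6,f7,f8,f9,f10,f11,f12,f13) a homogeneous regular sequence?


depth(R)=27
depth(R/I)=27-13=14


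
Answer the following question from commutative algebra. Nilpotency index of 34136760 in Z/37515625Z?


34136760^k mod 37515625:
k=1: 34136760
k=2: 11203850
k=3: 7760375
k=4: 24010000
k=5: 15006250
k=6: 0
First zero at k = 6


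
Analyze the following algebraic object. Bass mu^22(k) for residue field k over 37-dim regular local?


C(n,i)=C(37,22)=9364199760


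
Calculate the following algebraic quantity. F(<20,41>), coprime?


gcd(20,41)=1 => F=ab-a-b=20*41-20-41=820-61=759


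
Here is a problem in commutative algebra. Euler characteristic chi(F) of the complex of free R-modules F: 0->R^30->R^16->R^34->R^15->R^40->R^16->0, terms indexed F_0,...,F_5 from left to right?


chi = sum (-1)^i * rank:
(-1)^0*30=30
(-1)^1*16=-16
(-1)^2*34=34
(-1)^3*15=-15
(-1)^4*40=40
(-1)^5*16=-16
chi=57


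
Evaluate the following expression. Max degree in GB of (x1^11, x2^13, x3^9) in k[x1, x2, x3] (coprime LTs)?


Pure powers, coprime LTs => already GB.
Degrees: 11, 13, 9
Max=13


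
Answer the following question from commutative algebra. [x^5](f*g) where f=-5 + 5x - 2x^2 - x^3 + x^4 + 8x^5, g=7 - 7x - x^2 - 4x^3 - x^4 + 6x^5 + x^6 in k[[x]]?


[x^5] = sum a_i*b_j, i+j=5
  -5*6=-30
  5*-1=-5
  -2*-4=8
  -1*-1=1
  1*-7=-7
  8*7=56
Sum=23


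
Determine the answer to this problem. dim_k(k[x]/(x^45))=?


Basis: 1,x,...,x^44
dim=45


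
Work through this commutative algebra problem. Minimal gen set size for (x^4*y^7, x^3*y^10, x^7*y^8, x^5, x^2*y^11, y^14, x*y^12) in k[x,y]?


Remove redundant (divisible by others).
x^7*y^8 redundant.
Min: x^5, x^4*y^7, x^3*y^10, x^2*y^11, x*y^12, y^14
Count=6


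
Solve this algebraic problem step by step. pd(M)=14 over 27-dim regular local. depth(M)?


pd+depth=depth(R)=27
depth=27-14=13


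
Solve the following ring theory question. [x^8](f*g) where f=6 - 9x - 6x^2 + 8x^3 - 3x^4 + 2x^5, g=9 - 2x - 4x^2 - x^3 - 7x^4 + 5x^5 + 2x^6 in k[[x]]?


[x^8] = sum a_i*b_j, i+j=8
  -6*2=-12
  8*5=40
  -3*-7=21
  2*-1=-2
Sum=47


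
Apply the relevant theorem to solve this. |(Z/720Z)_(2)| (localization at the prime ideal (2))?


2-primary part: 720=2^4*45
Size=2^4=16


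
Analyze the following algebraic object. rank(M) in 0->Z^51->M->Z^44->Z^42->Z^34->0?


Alt sum=0:
(-1)^0*51 + (-1)^1*? + (-1)^2*44 + (-1)^3*42 + (-1)^4*34=0
rank(M)=87


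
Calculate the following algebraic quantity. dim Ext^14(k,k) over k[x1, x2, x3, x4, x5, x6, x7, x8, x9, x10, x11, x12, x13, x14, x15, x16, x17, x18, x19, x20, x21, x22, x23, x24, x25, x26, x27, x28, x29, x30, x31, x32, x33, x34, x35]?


C(n,i)=C(35,14)=2319959400


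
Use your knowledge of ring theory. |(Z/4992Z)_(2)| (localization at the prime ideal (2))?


2-primary part: 4992=2^7*39
Size=2^7=128


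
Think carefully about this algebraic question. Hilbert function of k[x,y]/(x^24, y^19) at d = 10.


k[x,y], I = (x^24, y^19), d = 10
Need i < 24 and d-i < 19.
Range: 0 <= i <= 10.
H(10) = 11


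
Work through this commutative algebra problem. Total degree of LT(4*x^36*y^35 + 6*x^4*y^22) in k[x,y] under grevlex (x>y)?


LT: 4*x^36*y^35
deg_x=36, deg_y=35
Total=36+35=71


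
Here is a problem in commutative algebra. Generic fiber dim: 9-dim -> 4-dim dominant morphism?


dim(fiber)=dim(X)-dim(Y)=9-4=5


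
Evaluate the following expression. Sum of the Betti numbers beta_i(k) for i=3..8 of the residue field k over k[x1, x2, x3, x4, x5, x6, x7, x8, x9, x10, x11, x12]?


Koszul resolution: beta_i(k)=C(n,i), n=12
C(12,3)=220, C(12,4)=495, C(12,5)=792, C(12,6)=924, C(12,7)=792, C(12,8)=495
Sum=3718


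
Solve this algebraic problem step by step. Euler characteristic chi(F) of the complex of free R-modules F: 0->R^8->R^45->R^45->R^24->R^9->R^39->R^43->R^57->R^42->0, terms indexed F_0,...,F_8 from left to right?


chi = sum (-1)^i * rank:
(-1)^0*8=8
(-1)^1*45=-45
(-1)^2*45=45
(-1)^3*24=-24
(-1)^4*9=9
(-1)^5*39=-39
(-1)^6*43=43
(-1)^7*57=-57
(-1)^8*42=42
chi=-18


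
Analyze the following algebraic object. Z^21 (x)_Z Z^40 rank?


rank(M(x)N) = rank(M)*rank(N)
21*40 = 840


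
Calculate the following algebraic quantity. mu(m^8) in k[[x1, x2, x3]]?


C(n+d-1,d)=C(10,8)=45


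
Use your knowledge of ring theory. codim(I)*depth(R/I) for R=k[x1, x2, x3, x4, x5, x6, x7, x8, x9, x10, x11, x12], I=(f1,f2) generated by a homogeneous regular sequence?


codim=2, depth=dim(R/I)=12-2=10
Product=2*10=20


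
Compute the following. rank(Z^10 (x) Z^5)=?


rank(M(x)N) = rank(M)*rank(N)
10*5 = 50


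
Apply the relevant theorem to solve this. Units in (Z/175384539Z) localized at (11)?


Local ring = Z/19487171Z.
phi(19487171) = 11^6*(11-1) = 17715610


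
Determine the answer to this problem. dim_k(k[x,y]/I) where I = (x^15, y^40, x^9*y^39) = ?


k[x,y]/I, I = (x^15, y^40, x^9*y^39)
Rect: 15x40=600. Corner: (15-9)x(40-39)=6.
dim = 600-6 = 594


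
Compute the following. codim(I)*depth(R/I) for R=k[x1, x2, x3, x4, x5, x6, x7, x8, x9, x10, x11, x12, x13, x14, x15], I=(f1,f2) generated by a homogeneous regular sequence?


codim=2, depth=dim(R/I)=15-2=13
Product=2*13=26


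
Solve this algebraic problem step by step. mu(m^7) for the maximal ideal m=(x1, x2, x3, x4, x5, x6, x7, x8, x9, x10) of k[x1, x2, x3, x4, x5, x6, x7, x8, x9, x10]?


Graded Nakayama: mu(m^d) = dim_k (m^d/m^(d+1)) = #degree-7 monomials in 10 vars
C(n+d-1,d)=C(16,7)=11440


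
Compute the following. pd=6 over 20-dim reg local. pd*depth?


pd+depth=20
depth=20-6=14
pd*depth=6*14=84


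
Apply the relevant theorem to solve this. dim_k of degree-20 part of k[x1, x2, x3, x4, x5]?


C(d+n-1,n-1)=C(24,4)=10626


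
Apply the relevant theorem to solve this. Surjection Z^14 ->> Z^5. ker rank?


rank(ker) = 14-5 = 9


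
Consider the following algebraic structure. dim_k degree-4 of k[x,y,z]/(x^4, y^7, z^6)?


Need i<4, j<7, k<6 with i+j+k=4.
For each i, j ranges over max(0,4-i-5)..min(6,4-i):
  i=0: j in [0,4] -> 5
  i=1: j in [0,3] -> 4
  i=2: j in [0,2] -> 3
  i=3: j in [0,1] -> 2
H(4) = 5+4+3+2 = 14


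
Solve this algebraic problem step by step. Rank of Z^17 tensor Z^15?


rank(M(x)N) = rank(M)*rank(N)
17*15 = 255


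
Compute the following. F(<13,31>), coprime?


gcd(13,31)=1 => F=ab-a-b=13*31-13-31=403-44=359


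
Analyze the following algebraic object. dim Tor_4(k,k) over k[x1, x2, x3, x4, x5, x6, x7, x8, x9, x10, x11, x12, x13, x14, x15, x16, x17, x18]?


Koszul: C(n,i)=C(18,4)=3060


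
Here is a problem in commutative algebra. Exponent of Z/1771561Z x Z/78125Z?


Exponent = lcm of the cyclic orders; pairwise coprime => product.
11^6*5^7=1771561*78125=138403203125


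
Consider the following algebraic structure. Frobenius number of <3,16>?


gcd(3,16)=1 => F=ab-a-b=3*16-3-16=48-19=29


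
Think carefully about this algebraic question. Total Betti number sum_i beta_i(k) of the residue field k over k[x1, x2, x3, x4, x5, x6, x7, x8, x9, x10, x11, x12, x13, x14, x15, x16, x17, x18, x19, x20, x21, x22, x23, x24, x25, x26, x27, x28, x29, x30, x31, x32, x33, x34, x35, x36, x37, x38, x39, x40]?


Koszul resolution: beta_i(k)=C(n,i), n=40
sum_i C(40,i) = 2^40 = 1099511627776


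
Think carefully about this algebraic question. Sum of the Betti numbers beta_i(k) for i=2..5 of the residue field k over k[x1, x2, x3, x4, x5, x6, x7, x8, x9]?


Koszul resolution: beta_i(k)=C(n,i), n=9
C(9,2)=36, C(9,3)=84, C(9,4)=126, C(9,5)=126
Sum=372


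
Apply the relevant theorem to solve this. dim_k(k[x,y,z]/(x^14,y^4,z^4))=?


Basis: x^iy^jz^k, i<14,j<4,k<4
14*4*4=224


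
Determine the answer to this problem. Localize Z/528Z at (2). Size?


2-primary part: 528=2^4*33
Size=2^4=16


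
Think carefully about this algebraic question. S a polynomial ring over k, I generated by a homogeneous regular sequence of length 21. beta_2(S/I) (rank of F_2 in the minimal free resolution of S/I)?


Regular sequence => Koszul complex is the minimal free resolution.
Syz_1 minimally generated by Koszul relations f_i*e_j - f_j*e_i (i<j): mu(Syz_1) = beta_2 = C(m,2) = m(m-1)/2
m=21
21*20/2 = 210


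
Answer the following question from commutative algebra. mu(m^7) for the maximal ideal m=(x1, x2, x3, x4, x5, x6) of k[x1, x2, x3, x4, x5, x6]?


Graded Nakayama: mu(m^d) = dim_k (m^d/m^(d+1)) = #degree-7 monomials in 6 vars
C(n+d-1,d)=C(12,7)=792


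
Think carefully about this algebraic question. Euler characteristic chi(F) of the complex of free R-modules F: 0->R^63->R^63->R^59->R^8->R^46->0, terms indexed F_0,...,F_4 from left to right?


chi = sum (-1)^i * rank:
(-1)^0*63=63
(-1)^1*63=-63
(-1)^2*59=59
(-1)^3*8=-8
(-1)^4*46=46
chi=97


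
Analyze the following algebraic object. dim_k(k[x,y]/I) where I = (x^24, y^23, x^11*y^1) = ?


k[x,y]/I, I = (x^24, y^23, x^11*y^1)
Rect: 24x23=552. Corner: (24-11)x(23-1)=286.
dim = 552-286 = 266


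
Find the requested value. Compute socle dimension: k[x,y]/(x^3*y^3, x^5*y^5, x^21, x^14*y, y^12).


Socle = ann(m) = span of standard monomials u with x*u, y*u in I (staircase corners).
Redundant generators: x^5*y^5
Minimal generators: x^21, x^14*y, x^3*y^3, y^12
Corners: x^2y^11, x^13y^2, x^20
Socle dim=3


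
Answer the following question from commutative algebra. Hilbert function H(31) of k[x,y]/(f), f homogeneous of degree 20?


H(t)=d for t>=d-1.
d=20, t=31
H(31)=20


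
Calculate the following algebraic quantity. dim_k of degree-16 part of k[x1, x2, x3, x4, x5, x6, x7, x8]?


C(d+n-1,n-1)=C(23,7)=245157


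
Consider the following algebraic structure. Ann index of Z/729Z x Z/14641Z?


Exponent = lcm of the cyclic orders; pairwise coprime => product.
3^6*11^4=729*14641=10673289


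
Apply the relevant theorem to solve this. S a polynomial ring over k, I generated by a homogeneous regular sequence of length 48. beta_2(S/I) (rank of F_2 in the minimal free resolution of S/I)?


Regular sequence => Koszul complex is the minimal free resolution.
Syz_1 minimally generated by Koszul relations f_i*e_j - f_j*e_i (i<j): mu(Syz_1) = beta_2 = C(m,2) = m(m-1)/2
m=48
48*47/2 = 1128


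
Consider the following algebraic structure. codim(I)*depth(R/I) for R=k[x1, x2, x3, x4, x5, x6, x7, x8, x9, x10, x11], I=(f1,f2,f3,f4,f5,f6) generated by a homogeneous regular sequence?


codim=6, depth=dim(R/I)=11-6=5
Product=6*5=30


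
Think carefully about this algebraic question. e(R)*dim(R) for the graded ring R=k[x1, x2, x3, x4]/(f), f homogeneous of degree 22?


e(R)=deg(f)=22, dim(R)=4-1=3
e*dim=22*3=66


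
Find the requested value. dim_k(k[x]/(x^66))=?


Basis: 1,x,...,x^65
dim=66


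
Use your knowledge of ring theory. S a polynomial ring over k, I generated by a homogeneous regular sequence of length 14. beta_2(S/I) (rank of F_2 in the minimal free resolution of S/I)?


Regular sequence => Koszul complex is the minimal free resolution.
Syz_1 minimally generated by Koszul relations f_i*e_j - f_j*e_i (i<j): mu(Syz_1) = beta_2 = C(m,2) = m(m-1)/2
m=14
14*13/2 = 91


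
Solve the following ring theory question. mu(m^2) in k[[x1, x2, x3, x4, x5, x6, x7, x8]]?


C(n+d-1,d)=C(9,2)=36


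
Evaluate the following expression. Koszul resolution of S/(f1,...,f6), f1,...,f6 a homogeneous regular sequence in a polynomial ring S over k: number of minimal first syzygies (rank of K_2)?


Regular sequence => Koszul complex is the minimal free resolution.
Syz_1 minimally generated by Koszul relations f_i*e_j - f_j*e_i (i<j): mu(Syz_1) = beta_2 = C(m,2) = m(m-1)/2
m=6
6*5/2 = 15


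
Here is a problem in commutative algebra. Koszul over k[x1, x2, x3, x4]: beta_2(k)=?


C(n,i)=C(4,2)=6


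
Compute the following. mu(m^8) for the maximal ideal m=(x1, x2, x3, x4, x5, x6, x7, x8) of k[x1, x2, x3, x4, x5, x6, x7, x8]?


Graded Nakayama: mu(m^d) = dim_k (m^d/m^(d+1)) = #degree-8 monomials in 8 vars
C(n+d-1,d)=C(15,8)=6435


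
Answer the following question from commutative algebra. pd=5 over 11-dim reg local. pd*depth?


pd+depth=11
depth=11-5=6
pd*depth=5*6=30


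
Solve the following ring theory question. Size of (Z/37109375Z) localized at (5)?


5-primary part: 37109375=5^9*19
Size=5^9=1953125


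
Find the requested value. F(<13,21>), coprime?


gcd(13,21)=1 => F=ab-a-b=13*21-13-21=273-34=239


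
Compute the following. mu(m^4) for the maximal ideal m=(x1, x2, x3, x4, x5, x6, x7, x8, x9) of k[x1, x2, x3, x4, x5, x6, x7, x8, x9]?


Graded Nakayama: mu(m^d) = dim_k (m^d/m^(d+1)) = #degree-4 monomials in 9 vars
C(n+d-1,d)=C(12,4)=495


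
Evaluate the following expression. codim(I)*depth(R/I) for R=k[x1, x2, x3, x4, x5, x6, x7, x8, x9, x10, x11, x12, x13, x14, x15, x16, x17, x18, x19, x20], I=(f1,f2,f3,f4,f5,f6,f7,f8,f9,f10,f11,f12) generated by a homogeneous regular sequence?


codim=12, depth=dim(R/I)=20-12=8
Product=12*8=96


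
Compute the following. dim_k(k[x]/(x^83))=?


Basis: 1,x,...,x^82
dim=83


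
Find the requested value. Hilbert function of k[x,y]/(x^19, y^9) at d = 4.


k[x,y], I = (x^19, y^9), d = 4
Need i < 19 and d-i < 9.
Range: 0 <= i <= 4.
H(4) = 5


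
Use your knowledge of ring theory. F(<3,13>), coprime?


gcd(3,13)=1 => F=ab-a-b=3*13-3-13=39-16=23


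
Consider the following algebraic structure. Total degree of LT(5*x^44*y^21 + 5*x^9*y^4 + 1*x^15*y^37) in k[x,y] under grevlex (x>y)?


LT: 5*x^44*y^21
deg_x=44, deg_y=21
Total=44+21=65


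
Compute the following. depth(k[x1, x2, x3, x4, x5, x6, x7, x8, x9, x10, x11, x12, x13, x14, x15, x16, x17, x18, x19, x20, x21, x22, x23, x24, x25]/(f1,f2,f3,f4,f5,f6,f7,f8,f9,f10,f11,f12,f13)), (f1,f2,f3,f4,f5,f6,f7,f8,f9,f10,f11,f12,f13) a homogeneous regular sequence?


depth(R)=25
depth(R/I)=25-13=12


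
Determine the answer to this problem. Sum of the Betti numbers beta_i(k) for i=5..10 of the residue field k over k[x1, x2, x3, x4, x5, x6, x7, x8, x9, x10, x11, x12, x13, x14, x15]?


Koszul resolution: beta_i(k)=C(n,i), n=15
C(15,5)=3003, C(15,6)=5005, C(15,7)=6435, C(15,8)=6435, C(15,9)=5005, C(15,10)=3003
Sum=28886


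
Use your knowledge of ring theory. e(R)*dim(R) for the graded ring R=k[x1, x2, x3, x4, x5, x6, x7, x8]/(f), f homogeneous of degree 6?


e(R)=deg(f)=6, dim(R)=8-1=7
e*dim=6*7=42


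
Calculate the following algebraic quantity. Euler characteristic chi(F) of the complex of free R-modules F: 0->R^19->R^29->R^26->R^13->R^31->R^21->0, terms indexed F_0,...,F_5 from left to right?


chi = sum (-1)^i * rank:
(-1)^0*19=19
(-1)^1*29=-29
(-1)^2*26=26
(-1)^3*13=-13
(-1)^4*31=31
(-1)^5*21=-21
chi=13


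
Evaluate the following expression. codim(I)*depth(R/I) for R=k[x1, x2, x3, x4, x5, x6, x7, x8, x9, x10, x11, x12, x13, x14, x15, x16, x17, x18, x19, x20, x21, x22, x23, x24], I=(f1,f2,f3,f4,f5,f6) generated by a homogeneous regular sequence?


codim=6, depth=dim(R/I)=24-6=18
Product=6*18=108


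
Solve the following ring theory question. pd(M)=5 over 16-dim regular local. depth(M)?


pd+depth=depth(R)=16
depth=16-5=11


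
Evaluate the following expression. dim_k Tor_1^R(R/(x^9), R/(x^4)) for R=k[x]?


Tor_1(R/I,R/J)=(I cap J)/IJ=(x^9)/(x^13)
dim=13-9=min(9,4)=4


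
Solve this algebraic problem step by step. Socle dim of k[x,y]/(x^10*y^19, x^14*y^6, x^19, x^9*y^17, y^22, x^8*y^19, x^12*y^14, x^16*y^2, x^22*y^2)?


Socle = ann(m) = span of standard monomials u with x*u, y*u in I (staircase corners).
Redundant generators: x^22*y^2, x^10*y^19
Minimal generators: x^19, x^16*y^2, x^14*y^6, x^12*y^14, x^9*y^17, x^8*y^19, y^22
Corners: x^7y^21, x^8y^18, x^11y^16, x^13y^13, x^15y^5, x^18y
Socle dim=6


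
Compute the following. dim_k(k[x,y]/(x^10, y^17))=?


Basis: x^i*y^j, i<10, j<17
10*17=170


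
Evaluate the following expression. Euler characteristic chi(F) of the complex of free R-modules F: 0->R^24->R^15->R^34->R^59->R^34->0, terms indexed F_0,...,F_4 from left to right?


chi = sum (-1)^i * rank:
(-1)^0*24=24
(-1)^1*15=-15
(-1)^2*34=34
(-1)^3*59=-59
(-1)^4*34=34
chi=18


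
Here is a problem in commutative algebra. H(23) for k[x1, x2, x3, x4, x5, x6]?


C(d+n-1,n-1)=C(28,5)=98280


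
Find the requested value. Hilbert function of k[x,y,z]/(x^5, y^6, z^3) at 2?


Need i<5, j<6, k<3 with i+j+k=2.
For each i, j ranges over max(0,2-i-2)..min(5,2-i):
  i=0: j in [0,2] -> 3
  i=1: j in [0,1] -> 2
  i=2: j in [0,0] -> 1
H(2) = 3+2+1 = 6


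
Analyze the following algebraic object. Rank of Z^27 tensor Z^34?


rank(M(x)N) = rank(M)*rank(N)
27*34 = 918


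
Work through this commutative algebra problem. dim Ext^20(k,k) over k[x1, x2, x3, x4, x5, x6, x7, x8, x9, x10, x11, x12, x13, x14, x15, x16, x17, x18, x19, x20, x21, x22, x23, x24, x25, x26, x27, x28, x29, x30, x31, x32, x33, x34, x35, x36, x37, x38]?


C(n,i)=C(38,20)=33578000610


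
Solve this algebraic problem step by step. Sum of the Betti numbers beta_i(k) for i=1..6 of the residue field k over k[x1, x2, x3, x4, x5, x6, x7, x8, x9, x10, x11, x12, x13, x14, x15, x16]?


Koszul resolution: beta_i(k)=C(n,i), n=16
C(16,1)=16, C(16,2)=120, C(16,3)=560, C(16,4)=1820, C(16,5)=4368, C(16,6)=8008
Sum=14892


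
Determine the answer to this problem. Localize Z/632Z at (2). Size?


2-primary part: 632=2^3*79
Size=2^3=8


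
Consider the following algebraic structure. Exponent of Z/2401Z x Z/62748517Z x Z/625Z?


Exponent = lcm of the cyclic orders; pairwise coprime => product.
7^4*13^7*5^4=2401*62748517*625=94161993323125


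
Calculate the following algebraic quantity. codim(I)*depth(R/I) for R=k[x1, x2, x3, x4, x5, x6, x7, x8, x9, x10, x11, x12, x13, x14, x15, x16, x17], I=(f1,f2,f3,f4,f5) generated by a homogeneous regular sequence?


codim=5, depth=dim(R/I)=17-5=12
Product=5*12=60


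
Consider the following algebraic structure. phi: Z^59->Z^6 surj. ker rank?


rank(ker) = 59-6 = 53


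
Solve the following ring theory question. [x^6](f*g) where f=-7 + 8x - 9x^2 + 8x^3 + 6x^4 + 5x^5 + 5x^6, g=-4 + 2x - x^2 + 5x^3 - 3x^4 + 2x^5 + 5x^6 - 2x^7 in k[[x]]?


[x^6] = sum a_i*b_j, i+j=6
  -7*5=-35
  8*2=16
  -9*-3=27
  8*5=40
  6*-1=-6
  5*2=10
  5*-4=-20
Sum=32


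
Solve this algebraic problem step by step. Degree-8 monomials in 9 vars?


C(d+n-1,n-1)=C(16,8)=12870


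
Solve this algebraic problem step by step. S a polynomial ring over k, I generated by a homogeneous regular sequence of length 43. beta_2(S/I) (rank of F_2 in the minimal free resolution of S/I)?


Regular sequence => Koszul complex is the minimal free resolution.
Syz_1 minimally generated by Koszul relations f_i*e_j - f_j*e_i (i<j): mu(Syz_1) = beta_2 = C(m,2) = m(m-1)/2
m=43
43*42/2 = 903


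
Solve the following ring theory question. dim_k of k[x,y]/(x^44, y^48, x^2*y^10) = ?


k[x,y]/I, I = (x^44, y^48, x^2*y^10)
Rect: 44x48=2112. Corner: (44-2)x(48-10)=1596.
dim = 2112-1596 = 516


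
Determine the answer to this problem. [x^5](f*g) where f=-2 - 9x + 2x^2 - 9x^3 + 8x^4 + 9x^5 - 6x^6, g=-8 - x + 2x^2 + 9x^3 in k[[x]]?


[x^5] = sum a_i*b_j, i+j=5
  2*9=18
  -9*2=-18
  8*-1=-8
  9*-8=-72
Sum=-80


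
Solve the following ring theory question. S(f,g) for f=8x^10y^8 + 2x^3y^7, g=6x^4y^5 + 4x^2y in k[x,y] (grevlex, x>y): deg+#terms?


LT(f)=8x^10y^8, LT(g)=6x^4y^5
lcm(LM)=x^10y^8
S(f,g) (scaled by 48 to clear denominators) = 6*f - 8x^6y^3*g = -32x^8y^4 + 12x^3y^7
2 terms, deg 12.
12+2=14


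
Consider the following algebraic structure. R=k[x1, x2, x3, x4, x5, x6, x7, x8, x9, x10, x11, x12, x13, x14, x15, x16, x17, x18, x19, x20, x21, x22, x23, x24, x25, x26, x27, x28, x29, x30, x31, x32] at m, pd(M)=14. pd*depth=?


pd+depth=32
depth=32-14=18
pd*depth=14*18=252


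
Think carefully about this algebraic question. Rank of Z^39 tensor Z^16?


rank(M(x)N) = rank(M)*rank(N)
39*16 = 624


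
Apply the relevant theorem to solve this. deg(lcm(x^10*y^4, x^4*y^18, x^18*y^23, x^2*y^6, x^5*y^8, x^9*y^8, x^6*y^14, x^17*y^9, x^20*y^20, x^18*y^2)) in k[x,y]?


lcm = componentwise max:
x: max(10,4,18,2,5,9,6,17,20,18)=20
y: max(4,18,23,6,8,8,14,9,20,2)=23
Total=20+23=43


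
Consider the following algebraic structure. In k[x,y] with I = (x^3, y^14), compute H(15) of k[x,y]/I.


k[x,y], I = (x^3, y^14), d = 15
Need i < 3 and d-i < 14.
Range: 2 <= i <= 2.
H(15) = 1


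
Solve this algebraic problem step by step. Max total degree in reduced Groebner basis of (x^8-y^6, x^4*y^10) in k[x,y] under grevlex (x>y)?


LT(f1)=x^8, LT(f2)=x^4y^10, lcm=x^8y^10
S(f1,f2) = y^10*f1 - x^4*f2 = -y^16
Reduced GB = {f1, f2, y^16}; degrees 8, 14, 16
Max = 16


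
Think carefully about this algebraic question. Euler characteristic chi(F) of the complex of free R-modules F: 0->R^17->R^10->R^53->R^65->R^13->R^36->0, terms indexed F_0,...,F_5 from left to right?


chi = sum (-1)^i * rank:
(-1)^0*17=17
(-1)^1*10=-10
(-1)^2*53=53
(-1)^3*65=-65
(-1)^4*13=13
(-1)^5*36=-36
chi=-28


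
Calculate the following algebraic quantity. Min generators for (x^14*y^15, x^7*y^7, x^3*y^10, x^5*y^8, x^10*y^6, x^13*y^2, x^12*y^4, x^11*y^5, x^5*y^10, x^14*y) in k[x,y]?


Remove redundant (divisible by others).
x^5*y^10 redundant.
x^14*y^15 redundant.
Min: x^14*y, x^13*y^2, x^12*y^4, x^11*y^5, x^10*y^6, x^7*y^7, x^5*y^8, x^3*y^10
Count=8


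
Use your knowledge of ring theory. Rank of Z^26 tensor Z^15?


rank(M(x)N) = rank(M)*rank(N)
26*15 = 390


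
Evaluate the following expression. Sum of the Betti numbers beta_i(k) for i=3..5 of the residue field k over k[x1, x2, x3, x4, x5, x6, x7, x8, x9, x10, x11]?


Koszul resolution: beta_i(k)=C(n,i), n=11
C(11,3)=165, C(11,4)=330, C(11,5)=462
Sum=957


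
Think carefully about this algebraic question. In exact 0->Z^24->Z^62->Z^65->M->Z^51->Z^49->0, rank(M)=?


Alt sum=0:
(-1)^0*24 + (-1)^1*62 + (-1)^2*65 + (-1)^3*? + (-1)^4*51 + (-1)^5*49=0
rank(M)=29


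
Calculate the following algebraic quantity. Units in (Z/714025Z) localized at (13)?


Local ring = Z/28561Z.
phi(28561) = 13^3*(13-1) = 26364


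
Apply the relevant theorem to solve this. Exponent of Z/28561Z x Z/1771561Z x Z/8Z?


Exponent = lcm of the cyclic orders; pairwise coprime => product.
13^4*11^6*2^3=28561*1771561*8=404780429768


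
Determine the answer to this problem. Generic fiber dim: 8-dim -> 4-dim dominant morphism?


dim(fiber)=dim(X)-dim(Y)=8-4=4


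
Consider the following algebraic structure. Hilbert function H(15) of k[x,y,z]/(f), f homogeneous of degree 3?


C(17,2)-C(14,2)=136-91=45


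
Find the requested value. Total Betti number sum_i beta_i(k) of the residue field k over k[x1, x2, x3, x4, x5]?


Koszul resolution: beta_i(k)=C(n,i), n=5
sum_i C(5,i) = 2^5 = 32


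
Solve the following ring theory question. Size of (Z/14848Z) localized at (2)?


2-primary part: 14848=2^9*29
Size=2^9=512


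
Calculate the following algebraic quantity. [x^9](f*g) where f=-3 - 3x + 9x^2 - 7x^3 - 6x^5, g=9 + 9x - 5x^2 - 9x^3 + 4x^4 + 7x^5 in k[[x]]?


[x^9] = sum a_i*b_j, i+j=9
  -6*4=-24
Sum=-24


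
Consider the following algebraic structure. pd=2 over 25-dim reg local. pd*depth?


pd+depth=25
depth=25-2=23
pd*depth=2*23=46


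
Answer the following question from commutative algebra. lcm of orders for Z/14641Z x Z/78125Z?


Exponent = lcm of the cyclic orders; pairwise coprime => product.
11^4*5^7=14641*78125=1143828125


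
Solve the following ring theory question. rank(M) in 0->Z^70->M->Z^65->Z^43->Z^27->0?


Alt sum=0:
(-1)^0*70 + (-1)^1*? + (-1)^2*65 + (-1)^3*43 + (-1)^4*27=0
rank(M)=119


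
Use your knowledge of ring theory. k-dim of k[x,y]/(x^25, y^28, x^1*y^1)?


k[x,y]/I, I = (x^25, y^28, x^1*y^1)
Rect: 25x28=700. Corner: (25-1)x(28-1)=648.
dim = 700-648 = 52


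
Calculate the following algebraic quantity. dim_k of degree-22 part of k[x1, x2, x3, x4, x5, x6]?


C(d+n-1,n-1)=C(27,5)=80730


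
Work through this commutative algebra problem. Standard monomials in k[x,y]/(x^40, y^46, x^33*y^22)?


k[x,y]/I, I = (x^40, y^46, x^33*y^22)
Rect: 40x46=1840. Corner: (40-33)x(46-22)=168.
dim = 1840-168 = 1672


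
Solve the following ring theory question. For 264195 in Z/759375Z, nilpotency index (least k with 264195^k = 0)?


264195^k mod 759375:
k=1: 264195
k=2: 285525
k=3: 243000
k=4: 303750
k=5: 0
First zero at k = 5


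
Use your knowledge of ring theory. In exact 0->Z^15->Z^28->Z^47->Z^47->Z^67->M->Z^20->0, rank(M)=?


Alt sum=0:
(-1)^0*15 + (-1)^1*28 + (-1)^2*47 + (-1)^3*47 + (-1)^4*67 + (-1)^5*? + (-1)^6*20=0
rank(M)=74


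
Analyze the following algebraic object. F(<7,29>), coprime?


gcd(7,29)=1 => F=ab-a-b=7*29-7-29=203-36=167


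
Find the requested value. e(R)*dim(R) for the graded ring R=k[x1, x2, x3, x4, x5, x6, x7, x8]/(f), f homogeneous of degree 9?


e(R)=deg(f)=9, dim(R)=8-1=7
e*dim=9*7=63


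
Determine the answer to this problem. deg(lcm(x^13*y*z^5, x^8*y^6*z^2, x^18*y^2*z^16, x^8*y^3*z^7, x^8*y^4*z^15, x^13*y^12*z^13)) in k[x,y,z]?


lcm = componentwise max:
x: max(13,8,18,8,8,13)=18
y: max(1,6,2,3,4,12)=12
z: max(5,2,16,7,15,13)=16
Total=18+12+16=46


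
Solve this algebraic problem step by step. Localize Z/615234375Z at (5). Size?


5-primary part: 615234375=5^10*63
Size=5^10=9765625


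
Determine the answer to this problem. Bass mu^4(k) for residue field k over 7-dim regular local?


C(n,i)=C(7,4)=35


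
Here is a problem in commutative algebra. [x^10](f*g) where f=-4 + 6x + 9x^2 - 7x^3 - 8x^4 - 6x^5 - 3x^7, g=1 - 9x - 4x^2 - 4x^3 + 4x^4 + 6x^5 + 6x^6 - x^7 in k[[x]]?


[x^10] = sum a_i*b_j, i+j=10
  -7*-1=7
  -8*6=-48
  -6*6=-36
  -3*-4=12
Sum=-65


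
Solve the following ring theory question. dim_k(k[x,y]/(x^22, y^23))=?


Basis: x^i*y^j, i<22, j<23
22*23=506


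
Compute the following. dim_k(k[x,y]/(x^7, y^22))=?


Basis: x^i*y^j, i<7, j<22
7*22=154


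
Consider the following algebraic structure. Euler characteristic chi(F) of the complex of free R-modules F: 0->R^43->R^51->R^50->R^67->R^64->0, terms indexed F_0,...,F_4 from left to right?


chi = sum (-1)^i * rank:
(-1)^0*43=43
(-1)^1*51=-51
(-1)^2*50=50
(-1)^3*67=-67
(-1)^4*64=64
chi=39


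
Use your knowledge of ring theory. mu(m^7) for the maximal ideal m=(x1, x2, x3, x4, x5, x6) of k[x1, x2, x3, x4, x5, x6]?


Graded Nakayama: mu(m^d) = dim_k (m^d/m^(d+1)) = #degree-7 monomials in 6 vars
C(n+d-1,d)=C(12,7)=792


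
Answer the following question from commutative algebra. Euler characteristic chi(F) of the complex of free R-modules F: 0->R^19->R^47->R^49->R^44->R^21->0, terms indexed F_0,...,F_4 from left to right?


chi = sum (-1)^i * rank:
(-1)^0*19=19
(-1)^1*47=-47
(-1)^2*49=49
(-1)^3*44=-44
(-1)^4*21=21
chi=-2


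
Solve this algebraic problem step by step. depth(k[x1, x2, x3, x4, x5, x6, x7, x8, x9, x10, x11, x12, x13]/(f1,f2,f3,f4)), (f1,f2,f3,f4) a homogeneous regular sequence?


depth(R)=13
depth(R/I)=13-4=9


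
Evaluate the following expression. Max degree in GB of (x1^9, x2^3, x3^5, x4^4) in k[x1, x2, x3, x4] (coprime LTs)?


Pure powers, coprime LTs => already GB.
Degrees: 9, 3, 5, 4
Max=9


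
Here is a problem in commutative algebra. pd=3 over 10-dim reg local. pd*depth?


pd+depth=10
depth=10-3=7
pd*depth=3*7=21


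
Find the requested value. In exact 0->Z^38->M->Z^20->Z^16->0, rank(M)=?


Alt sum=0:
(-1)^0*38 + (-1)^1*? + (-1)^2*20 + (-1)^3*16=0
rank(M)=42


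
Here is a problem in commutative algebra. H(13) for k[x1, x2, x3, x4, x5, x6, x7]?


C(d+n-1,n-1)=C(19,6)=27132


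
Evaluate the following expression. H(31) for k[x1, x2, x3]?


C(d+n-1,n-1)=C(33,2)=528


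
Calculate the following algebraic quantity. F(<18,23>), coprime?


gcd(18,23)=1 => F=ab-a-b=18*23-18-23=414-41=373


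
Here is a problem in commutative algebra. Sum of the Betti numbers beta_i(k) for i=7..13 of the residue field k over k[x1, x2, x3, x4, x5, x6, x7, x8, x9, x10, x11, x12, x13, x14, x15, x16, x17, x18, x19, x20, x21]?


Koszul resolution: beta_i(k)=C(n,i), n=21
C(21,7)=116280, C(21,8)=203490, C(21,9)=293930, C(21,10)=352716, C(21,11)=352716, C(21,12)=293930, C(21,13)=203490
Sum=1816552


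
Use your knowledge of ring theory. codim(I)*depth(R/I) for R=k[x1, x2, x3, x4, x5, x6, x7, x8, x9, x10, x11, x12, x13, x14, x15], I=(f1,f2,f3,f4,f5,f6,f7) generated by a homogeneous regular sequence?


codim=7, depth=dim(R/I)=15-7=8
Product=7*8=56


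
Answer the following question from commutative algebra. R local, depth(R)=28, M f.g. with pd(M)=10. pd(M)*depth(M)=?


pd+depth=28
depth=28-10=18
pd*depth=10*18=180


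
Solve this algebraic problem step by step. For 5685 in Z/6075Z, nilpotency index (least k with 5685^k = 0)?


5685^k mod 6075:
k=1: 5685
k=2: 225
k=3: 3375
k=4: 2025
k=5: 0
First zero at k = 5


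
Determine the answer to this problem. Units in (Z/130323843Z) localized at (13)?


Local ring = Z/4826809Z.
phi(4826809) = 13^5*(13-1) = 4455516


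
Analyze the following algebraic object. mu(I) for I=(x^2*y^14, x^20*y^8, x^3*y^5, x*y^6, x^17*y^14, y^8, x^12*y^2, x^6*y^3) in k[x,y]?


Remove redundant (divisible by others).
x^20*y^8 redundant.
x^2*y^14 redundant.
x^17*y^14 redundant.
Min: x^12*y^2, x^6*y^3, x^3*y^5, x*y^6, y^8
Count=5


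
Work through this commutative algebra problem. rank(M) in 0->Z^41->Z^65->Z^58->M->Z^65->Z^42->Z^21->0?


Alt sum=0:
(-1)^0*41 + (-1)^1*65 + (-1)^2*58 + (-1)^3*? + (-1)^4*65 + (-1)^5*42 + (-1)^6*21=0
rank(M)=78


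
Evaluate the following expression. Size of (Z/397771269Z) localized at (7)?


7-primary part: 397771269=7^8*69
Size=7^8=5764801


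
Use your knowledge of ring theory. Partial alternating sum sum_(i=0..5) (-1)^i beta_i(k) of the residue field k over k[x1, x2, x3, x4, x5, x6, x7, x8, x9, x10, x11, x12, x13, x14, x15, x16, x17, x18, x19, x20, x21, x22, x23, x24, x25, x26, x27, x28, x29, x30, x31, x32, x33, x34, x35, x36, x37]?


Koszul resolution: beta_i(k)=C(n,i), n=37
sum_(i=0..p) (-1)^i C(n,i) = (-1)^p C(n-1,p)
(-1)^5*C(36,5) = (-1)^5*376992 = -376992


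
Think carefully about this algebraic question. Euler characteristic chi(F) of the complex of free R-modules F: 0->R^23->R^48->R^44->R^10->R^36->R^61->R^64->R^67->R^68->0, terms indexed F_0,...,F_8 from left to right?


chi = sum (-1)^i * rank:
(-1)^0*23=23
(-1)^1*48=-48
(-1)^2*44=44
(-1)^3*10=-10
(-1)^4*36=36
(-1)^5*61=-61
(-1)^6*64=64
(-1)^7*67=-67
(-1)^8*68=68
chi=49


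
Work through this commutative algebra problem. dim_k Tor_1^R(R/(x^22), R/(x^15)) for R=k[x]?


Tor_1(R/I,R/J)=(I cap J)/IJ=(x^22)/(x^37)
dim=37-22=min(22,15)=15


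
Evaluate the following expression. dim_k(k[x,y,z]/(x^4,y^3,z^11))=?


Basis: x^iy^jz^k, i<4,j<3,k<11
4*3*11=132


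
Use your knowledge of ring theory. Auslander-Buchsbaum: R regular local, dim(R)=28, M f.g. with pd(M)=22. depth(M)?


pd+depth=depth(R)=28
depth=28-22=6


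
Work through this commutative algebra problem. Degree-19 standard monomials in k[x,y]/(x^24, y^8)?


k[x,y], I = (x^24, y^8), d = 19
Need i < 24 and d-i < 8.
Range: 12 <= i <= 19.
H(19) = 8


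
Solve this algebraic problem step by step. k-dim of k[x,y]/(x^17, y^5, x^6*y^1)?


k[x,y]/I, I = (x^17, y^5, x^6*y^1)
Rect: 17x5=85. Corner: (17-6)x(5-1)=44.
dim = 85-44 = 41


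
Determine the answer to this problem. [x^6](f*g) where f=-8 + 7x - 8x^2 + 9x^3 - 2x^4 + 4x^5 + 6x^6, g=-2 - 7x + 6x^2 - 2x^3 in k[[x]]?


[x^6] = sum a_i*b_j, i+j=6
  9*-2=-18
  -2*6=-12
  4*-7=-28
  6*-2=-12
Sum=-70


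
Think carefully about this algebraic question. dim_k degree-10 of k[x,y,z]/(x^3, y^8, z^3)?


Need i<3, j<8, k<3 with i+j+k=10.
For each i, j ranges over max(0,10-i-2)..min(7,10-i):
  i=0: j in [8,7] -> 0
  i=1: j in [7,7] -> 1
  i=2: j in [6,7] -> 2
H(10) = 0+1+2 = 3


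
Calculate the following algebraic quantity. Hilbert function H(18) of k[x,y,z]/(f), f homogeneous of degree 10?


C(20,2)-C(10,2)=190-45=145


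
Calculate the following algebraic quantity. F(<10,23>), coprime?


gcd(10,23)=1 => F=ab-a-b=10*23-10-23=230-33=197


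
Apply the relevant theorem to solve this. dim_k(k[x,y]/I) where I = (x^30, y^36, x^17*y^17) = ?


k[x,y]/I, I = (x^30, y^36, x^17*y^17)
Rect: 30x36=1080. Corner: (30-17)x(36-17)=247.
dim = 1080-247 = 833


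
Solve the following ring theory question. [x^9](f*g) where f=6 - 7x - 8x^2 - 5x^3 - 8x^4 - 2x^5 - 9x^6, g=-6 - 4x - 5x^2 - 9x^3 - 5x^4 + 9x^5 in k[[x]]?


[x^9] = sum a_i*b_j, i+j=9
  -8*9=-72
  -2*-5=10
  -9*-9=81
Sum=19


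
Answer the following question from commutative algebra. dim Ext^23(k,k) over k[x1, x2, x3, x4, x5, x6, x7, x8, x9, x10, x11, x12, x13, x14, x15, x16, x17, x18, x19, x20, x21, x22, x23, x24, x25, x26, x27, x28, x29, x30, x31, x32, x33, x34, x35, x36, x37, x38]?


C(n,i)=C(38,23)=15471286560


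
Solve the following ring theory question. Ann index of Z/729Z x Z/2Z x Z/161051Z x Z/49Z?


Exponent = lcm of the cyclic orders; pairwise coprime => product.
3^6*2^1*11^5*7^2=729*2*161051*49=11505805542


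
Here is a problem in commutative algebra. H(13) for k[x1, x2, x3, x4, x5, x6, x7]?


C(d+n-1,n-1)=C(19,6)=27132


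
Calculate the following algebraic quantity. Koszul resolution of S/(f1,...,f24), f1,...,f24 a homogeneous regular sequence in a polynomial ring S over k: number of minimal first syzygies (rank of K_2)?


Regular sequence => Koszul complex is the minimal free resolution.
Syz_1 minimally generated by Koszul relations f_i*e_j - f_j*e_i (i<j): mu(Syz_1) = beta_2 = C(m,2) = m(m-1)/2
m=24
24*23/2 = 276


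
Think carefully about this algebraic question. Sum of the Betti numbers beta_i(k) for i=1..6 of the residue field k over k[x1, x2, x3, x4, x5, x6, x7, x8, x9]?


Koszul resolution: beta_i(k)=C(n,i), n=9
C(9,1)=9, C(9,2)=36, C(9,3)=84, C(9,4)=126, C(9,5)=126, C(9,6)=84
Sum=465


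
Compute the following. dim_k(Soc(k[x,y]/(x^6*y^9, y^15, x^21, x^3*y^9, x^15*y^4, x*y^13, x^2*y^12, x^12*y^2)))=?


Socle = ann(m) = span of standard monomials u with x*u, y*u in I (staircase corners).
Redundant generators: x^15*y^4, x^6*y^9
Minimal generators: x^21, x^12*y^2, x^3*y^9, x^2*y^12, x*y^13, y^15
Corners: y^14, xy^12, x^2y^11, x^11y^8, x^20y
Socle dim=5


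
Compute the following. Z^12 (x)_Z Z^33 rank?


rank(M(x)N) = rank(M)*rank(N)
12*33 = 396


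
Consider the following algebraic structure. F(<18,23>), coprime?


gcd(18,23)=1 => F=ab-a-b=18*23-18-23=414-41=373


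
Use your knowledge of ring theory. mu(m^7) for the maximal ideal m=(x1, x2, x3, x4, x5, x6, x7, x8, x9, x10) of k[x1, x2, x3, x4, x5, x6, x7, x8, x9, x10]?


Graded Nakayama: mu(m^d) = dim_k (m^d/m^(d+1)) = #degree-7 monomials in 10 vars
C(n+d-1,d)=C(16,7)=11440


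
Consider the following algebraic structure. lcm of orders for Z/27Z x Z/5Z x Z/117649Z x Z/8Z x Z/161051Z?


Exponent = lcm of the cyclic orders; pairwise coprime => product.
3^3*5^1*7^6*2^3*11^5=27*5*117649*8*161051=20463288226920


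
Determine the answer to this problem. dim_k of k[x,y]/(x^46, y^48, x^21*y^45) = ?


k[x,y]/I, I = (x^46, y^48, x^21*y^45)
Rect: 46x48=2208. Corner: (46-21)x(48-45)=75.
dim = 2208-75 = 2133


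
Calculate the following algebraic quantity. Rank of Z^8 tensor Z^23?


rank(M(x)N) = rank(M)*rank(N)
8*23 = 184


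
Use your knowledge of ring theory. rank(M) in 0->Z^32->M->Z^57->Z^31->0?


Alt sum=0:
(-1)^0*32 + (-1)^1*? + (-1)^2*57 + (-1)^3*31=0
rank(M)=58


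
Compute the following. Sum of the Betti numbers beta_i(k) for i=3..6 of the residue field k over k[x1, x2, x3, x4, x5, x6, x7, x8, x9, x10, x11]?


Koszul resolution: beta_i(k)=C(n,i), n=11
C(11,3)=165, C(11,4)=330, C(11,5)=462, C(11,6)=462
Sum=1419


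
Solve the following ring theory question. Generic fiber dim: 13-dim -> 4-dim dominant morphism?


dim(fiber)=dim(X)-dim(Y)=13-4=9


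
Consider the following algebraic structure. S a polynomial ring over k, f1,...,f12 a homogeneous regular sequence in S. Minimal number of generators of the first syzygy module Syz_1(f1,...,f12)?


Regular sequence => Koszul complex is the minimal free resolution.
Syz_1 minimally generated by Koszul relations f_i*e_j - f_j*e_i (i<j): mu(Syz_1) = beta_2 = C(m,2) = m(m-1)/2
m=12
12*11/2 = 66


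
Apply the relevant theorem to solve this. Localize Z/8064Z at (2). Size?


2-primary part: 8064=2^7*63
Size=2^7=128


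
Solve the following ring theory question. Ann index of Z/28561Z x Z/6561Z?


Exponent = lcm of the cyclic orders; pairwise coprime => product.
13^4*3^8=28561*6561=187388721


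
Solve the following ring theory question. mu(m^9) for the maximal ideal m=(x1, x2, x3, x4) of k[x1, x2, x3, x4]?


Graded Nakayama: mu(m^d) = dim_k (m^d/m^(d+1)) = #degree-9 monomials in 4 vars
C(n+d-1,d)=C(12,9)=220


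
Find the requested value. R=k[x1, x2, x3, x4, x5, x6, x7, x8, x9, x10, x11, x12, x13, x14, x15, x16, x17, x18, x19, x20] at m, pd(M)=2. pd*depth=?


pd+depth=20
depth=20-2=18
pd*depth=2*18=36


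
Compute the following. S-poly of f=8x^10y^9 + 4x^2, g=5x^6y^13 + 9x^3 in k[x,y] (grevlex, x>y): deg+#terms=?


LT(f)=8x^10y^9, LT(g)=5x^6y^13
lcm(LM)=x^10y^13
S(f,g) (scaled by 40 to clear denominators) = 5y^4*f - 8x^4*g = -72x^7 + 20x^2y^4
2 terms, deg 7.
7+2=9


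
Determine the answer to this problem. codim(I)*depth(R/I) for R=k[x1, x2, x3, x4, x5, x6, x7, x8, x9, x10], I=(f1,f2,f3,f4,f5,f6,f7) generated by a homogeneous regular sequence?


codim=7, depth=dim(R/I)=10-7=3
Product=7*3=21


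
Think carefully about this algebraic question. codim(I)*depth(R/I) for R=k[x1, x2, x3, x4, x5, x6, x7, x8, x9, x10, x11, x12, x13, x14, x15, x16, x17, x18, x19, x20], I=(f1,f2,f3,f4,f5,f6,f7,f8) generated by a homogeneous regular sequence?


codim=8, depth=dim(R/I)=20-8=12
Product=8*12=96


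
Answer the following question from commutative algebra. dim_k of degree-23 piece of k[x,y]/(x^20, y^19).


k[x,y], I = (x^20, y^19), d = 23
Need i < 20 and d-i < 19.
Range: 5 <= i <= 19.
H(23) = 15


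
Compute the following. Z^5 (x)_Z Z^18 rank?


rank(M(x)N) = rank(M)*rank(N)
5*18 = 90


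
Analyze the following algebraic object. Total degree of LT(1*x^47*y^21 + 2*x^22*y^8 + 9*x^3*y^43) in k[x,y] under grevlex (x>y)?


LT: 1*x^47*y^21
deg_x=47, deg_y=21
Total=47+21=68


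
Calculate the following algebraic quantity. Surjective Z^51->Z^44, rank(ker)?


rank(ker) = 51-44 = 7


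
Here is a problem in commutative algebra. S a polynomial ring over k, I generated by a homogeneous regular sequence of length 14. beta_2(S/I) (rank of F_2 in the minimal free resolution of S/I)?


Regular sequence => Koszul complex is the minimal free resolution.
Syz_1 minimally generated by Koszul relations f_i*e_j - f_j*e_i (i<j): mu(Syz_1) = beta_2 = C(m,2) = m(m-1)/2
m=14
14*13/2 = 91


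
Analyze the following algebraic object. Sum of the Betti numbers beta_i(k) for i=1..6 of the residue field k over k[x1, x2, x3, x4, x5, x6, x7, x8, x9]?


Koszul resolution: beta_i(k)=C(n,i), n=9
C(9,1)=9, C(9,2)=36, C(9,3)=84, C(9,4)=126, C(9,5)=126, C(9,6)=84
Sum=465


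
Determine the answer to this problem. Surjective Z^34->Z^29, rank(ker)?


rank(ker) = 34-29 = 5


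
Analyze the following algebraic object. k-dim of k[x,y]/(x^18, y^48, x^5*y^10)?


k[x,y]/I, I = (x^18, y^48, x^5*y^10)
Rect: 18x48=864. Corner: (18-5)x(48-10)=494.
dim = 864-494 = 370
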